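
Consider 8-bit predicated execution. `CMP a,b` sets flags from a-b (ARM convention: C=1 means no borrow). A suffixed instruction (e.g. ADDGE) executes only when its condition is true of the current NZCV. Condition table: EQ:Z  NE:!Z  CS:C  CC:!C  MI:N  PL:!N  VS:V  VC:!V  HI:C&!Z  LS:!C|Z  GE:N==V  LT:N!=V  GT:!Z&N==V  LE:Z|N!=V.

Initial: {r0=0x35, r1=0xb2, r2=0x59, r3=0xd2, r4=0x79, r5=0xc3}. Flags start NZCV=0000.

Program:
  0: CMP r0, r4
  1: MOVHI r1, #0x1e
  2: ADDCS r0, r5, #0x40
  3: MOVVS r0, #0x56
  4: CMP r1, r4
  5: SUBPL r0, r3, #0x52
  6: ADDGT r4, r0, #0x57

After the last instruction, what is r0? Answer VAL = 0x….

[0] flags=1000 → (cmp)
[1] flags=1000 HI?F → skip
[2] flags=1000 CS?F → skip
[3] flags=1000 VS?F → skip
[4] flags=0011 → (cmp)
[5] flags=0011 PL?T → r0=0x80
[6] flags=0011 GT?F → skip

VAL = 0x80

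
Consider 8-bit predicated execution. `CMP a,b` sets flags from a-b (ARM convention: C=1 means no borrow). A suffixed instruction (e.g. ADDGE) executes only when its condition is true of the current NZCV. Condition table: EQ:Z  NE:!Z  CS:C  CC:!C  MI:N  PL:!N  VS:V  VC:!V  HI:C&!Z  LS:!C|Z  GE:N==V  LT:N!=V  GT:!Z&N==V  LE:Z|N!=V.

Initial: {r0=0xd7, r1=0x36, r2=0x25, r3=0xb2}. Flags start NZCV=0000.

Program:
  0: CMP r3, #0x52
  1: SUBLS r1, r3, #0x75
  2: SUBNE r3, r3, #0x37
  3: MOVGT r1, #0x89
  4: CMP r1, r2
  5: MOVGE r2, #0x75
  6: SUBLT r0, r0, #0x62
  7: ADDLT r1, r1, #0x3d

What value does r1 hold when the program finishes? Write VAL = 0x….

VAL = 0x36

[0] flags=0011 → (cmp)
[1] flags=0011 LS?F → skip
[2] flags=0011 NE?T → r3=0x7b
[3] flags=0011 GT?F → skip
[4] flags=0010 → (cmp)
[5] flags=0010 GE?T → r2=0x75
[6] flags=0010 LT?F → skip
[7] flags=0010 LT?F → skip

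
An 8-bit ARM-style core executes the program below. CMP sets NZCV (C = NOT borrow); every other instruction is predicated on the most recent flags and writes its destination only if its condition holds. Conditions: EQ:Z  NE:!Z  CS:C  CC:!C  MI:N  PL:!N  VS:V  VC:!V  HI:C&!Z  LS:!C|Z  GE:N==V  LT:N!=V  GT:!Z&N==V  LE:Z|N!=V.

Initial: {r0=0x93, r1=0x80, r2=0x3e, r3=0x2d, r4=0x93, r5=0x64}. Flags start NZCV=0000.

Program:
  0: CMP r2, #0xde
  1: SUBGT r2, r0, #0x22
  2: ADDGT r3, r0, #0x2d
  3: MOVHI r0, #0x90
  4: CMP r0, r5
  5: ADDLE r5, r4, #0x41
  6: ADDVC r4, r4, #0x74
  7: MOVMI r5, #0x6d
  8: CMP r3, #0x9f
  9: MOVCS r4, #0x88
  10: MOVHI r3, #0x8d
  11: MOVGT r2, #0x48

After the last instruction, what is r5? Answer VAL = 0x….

VAL = 0xd4

0: ✓ CMP  NZCV=0000
1: ✓ SUBGT  r2←0x71
2: ✓ ADDGT  r3←0xc0
3: · MOVHI
4: ✓ CMP  NZCV=0011
5: ✓ ADDLE  r5←0xd4
6: · ADDVC
7: · MOVMI
8: ✓ CMP  NZCV=0010
9: ✓ MOVCS  r4←0x88
10: ✓ MOVHI  r3←0x8d
11: ✓ MOVGT  r2←0x48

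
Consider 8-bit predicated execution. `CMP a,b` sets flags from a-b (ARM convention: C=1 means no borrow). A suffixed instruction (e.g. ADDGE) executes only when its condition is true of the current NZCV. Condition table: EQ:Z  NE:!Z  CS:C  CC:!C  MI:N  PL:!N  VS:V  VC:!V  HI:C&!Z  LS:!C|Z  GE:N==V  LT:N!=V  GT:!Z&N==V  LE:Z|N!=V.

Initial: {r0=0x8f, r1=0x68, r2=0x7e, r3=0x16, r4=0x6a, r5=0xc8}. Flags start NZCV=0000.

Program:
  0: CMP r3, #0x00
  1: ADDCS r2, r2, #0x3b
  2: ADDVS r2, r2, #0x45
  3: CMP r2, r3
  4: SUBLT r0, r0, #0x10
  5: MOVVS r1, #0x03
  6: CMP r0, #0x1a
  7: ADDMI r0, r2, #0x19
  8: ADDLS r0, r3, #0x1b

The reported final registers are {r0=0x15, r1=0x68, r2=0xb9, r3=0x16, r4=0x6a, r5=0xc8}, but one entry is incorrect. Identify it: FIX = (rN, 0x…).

0: ✓ CMP  NZCV=0010
1: ✓ ADDCS  r2←0xb9
2: · ADDVS
3: ✓ CMP  NZCV=1010
4: ✓ SUBLT  r0←0x7f
5: · MOVVS
6: ✓ CMP  NZCV=0010
7: · ADDMI
8: · ADDLS

FIX = (r0, 0x7f)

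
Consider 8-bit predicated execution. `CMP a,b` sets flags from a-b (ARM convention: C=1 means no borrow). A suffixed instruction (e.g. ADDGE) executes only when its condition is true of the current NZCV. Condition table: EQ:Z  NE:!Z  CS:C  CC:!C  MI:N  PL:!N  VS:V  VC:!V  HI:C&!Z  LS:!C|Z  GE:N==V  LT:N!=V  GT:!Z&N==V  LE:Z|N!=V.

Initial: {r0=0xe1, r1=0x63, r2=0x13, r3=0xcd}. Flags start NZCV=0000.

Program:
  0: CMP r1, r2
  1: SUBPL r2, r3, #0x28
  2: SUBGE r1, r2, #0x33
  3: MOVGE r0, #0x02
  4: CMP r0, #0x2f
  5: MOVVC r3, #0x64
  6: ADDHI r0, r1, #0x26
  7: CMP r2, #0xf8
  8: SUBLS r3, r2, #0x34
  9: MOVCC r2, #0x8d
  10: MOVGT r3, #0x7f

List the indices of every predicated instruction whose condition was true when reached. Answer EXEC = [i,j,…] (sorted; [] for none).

0: ✓ CMP  NZCV=0010
1: ✓ SUBPL  r2←0xa5
2: ✓ SUBGE  r1←0x72
3: ✓ MOVGE  r0←0x02
4: ✓ CMP  NZCV=1000
5: ✓ MOVVC  r3←0x64
6: · ADDHI
7: ✓ CMP  NZCV=1000
8: ✓ SUBLS  r3←0x71
9: ✓ MOVCC  r2←0x8d
10: · MOVGT

EXEC = [1,2,3,5,8,9]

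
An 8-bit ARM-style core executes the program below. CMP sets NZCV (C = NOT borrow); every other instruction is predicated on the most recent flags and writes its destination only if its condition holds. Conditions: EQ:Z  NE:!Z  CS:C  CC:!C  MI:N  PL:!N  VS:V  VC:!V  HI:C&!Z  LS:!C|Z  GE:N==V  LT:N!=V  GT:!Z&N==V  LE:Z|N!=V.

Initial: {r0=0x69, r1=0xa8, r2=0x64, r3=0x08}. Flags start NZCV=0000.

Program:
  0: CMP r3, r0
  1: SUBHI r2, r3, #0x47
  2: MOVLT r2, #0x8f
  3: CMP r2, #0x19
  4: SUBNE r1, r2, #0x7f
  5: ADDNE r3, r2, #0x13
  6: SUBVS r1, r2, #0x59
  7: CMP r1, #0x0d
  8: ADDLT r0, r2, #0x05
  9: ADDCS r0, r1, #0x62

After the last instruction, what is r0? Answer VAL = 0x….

[0] flags=1000 → (cmp)
[1] flags=1000 HI?F → skip
[2] flags=1000 LT?T → r2=0x8f
[3] flags=0011 → (cmp)
[4] flags=0011 NE?T → r1=0x10
[5] flags=0011 NE?T → r3=0xa2
[6] flags=0011 VS?T → r1=0x36
[7] flags=0010 → (cmp)
[8] flags=0010 LT?F → skip
[9] flags=0010 CS?T → r0=0x98

VAL = 0x98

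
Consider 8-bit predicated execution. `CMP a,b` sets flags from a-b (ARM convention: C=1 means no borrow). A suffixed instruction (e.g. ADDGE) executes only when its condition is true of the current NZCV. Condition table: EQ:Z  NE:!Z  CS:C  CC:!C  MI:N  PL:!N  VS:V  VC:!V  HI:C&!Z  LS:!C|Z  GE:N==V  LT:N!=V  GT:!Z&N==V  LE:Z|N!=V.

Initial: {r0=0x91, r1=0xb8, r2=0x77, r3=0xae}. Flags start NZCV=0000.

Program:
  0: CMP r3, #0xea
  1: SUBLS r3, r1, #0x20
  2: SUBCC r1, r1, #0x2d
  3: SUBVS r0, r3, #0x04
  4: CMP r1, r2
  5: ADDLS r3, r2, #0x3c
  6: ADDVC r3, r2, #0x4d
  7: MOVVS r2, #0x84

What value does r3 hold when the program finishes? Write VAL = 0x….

VAL = 0x98

0: ✓ CMP  NZCV=1000
1: ✓ SUBLS  r3←0x98
2: ✓ SUBCC  r1←0x8b
3: · SUBVS
4: ✓ CMP  NZCV=0011
5: · ADDLS
6: · ADDVC
7: ✓ MOVVS  r2←0x84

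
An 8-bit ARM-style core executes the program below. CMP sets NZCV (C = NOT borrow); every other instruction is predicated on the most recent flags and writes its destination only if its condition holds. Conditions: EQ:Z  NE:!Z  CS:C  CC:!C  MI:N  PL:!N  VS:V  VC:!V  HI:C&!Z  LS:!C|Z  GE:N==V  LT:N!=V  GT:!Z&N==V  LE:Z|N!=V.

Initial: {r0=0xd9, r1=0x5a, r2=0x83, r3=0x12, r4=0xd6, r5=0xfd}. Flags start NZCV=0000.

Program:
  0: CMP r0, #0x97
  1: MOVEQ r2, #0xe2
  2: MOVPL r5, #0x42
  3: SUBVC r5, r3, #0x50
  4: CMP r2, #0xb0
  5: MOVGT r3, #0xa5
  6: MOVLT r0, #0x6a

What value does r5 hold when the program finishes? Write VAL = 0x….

VAL = 0xc2

0: ✓ CMP  NZCV=0010
1: · MOVEQ
2: ✓ MOVPL  r5←0x42
3: ✓ SUBVC  r5←0xc2
4: ✓ CMP  NZCV=1000
5: · MOVGT
6: ✓ MOVLT  r0←0x6a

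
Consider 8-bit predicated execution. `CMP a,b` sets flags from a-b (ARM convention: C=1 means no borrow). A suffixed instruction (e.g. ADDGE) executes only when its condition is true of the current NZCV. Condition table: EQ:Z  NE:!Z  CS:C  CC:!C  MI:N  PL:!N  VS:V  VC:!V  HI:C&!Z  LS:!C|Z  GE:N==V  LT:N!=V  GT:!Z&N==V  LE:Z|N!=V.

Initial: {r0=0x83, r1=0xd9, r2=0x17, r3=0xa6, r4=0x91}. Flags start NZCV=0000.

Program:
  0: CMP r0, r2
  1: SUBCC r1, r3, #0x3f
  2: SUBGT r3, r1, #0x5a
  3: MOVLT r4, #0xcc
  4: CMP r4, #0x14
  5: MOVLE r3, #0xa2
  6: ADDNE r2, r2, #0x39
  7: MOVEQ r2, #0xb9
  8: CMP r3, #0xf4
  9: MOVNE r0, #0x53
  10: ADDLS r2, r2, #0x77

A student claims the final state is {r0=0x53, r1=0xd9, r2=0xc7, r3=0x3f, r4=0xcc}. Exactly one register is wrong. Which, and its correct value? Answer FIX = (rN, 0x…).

0: ✓ CMP  NZCV=0011
1: · SUBCC
2: · SUBGT
3: ✓ MOVLT  r4←0xcc
4: ✓ CMP  NZCV=1010
5: ✓ MOVLE  r3←0xa2
6: ✓ ADDNE  r2←0x50
7: · MOVEQ
8: ✓ CMP  NZCV=1000
9: ✓ MOVNE  r0←0x53
10: ✓ ADDLS  r2←0xc7

FIX = (r3, 0xa2)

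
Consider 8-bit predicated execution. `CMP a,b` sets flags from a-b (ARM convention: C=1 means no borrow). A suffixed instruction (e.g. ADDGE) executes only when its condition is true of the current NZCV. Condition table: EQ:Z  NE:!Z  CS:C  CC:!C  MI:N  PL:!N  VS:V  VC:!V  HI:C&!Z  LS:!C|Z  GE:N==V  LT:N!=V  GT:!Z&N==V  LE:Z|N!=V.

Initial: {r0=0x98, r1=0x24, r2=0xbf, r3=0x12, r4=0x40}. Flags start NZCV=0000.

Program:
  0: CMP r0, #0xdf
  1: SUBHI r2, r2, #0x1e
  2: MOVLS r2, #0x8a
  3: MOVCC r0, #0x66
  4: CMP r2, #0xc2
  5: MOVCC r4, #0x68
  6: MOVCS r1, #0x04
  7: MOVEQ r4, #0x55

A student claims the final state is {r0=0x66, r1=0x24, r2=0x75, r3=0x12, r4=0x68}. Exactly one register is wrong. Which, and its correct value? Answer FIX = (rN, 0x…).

FIX = (r2, 0x8a)

[0] flags=1000 → (cmp)
[1] flags=1000 HI?F → skip
[2] flags=1000 LS?T → r2=0x8a
[3] flags=1000 CC?T → r0=0x66
[4] flags=1000 → (cmp)
[5] flags=1000 CC?T → r4=0x68
[6] flags=1000 CS?F → skip
[7] flags=1000 EQ?F → skip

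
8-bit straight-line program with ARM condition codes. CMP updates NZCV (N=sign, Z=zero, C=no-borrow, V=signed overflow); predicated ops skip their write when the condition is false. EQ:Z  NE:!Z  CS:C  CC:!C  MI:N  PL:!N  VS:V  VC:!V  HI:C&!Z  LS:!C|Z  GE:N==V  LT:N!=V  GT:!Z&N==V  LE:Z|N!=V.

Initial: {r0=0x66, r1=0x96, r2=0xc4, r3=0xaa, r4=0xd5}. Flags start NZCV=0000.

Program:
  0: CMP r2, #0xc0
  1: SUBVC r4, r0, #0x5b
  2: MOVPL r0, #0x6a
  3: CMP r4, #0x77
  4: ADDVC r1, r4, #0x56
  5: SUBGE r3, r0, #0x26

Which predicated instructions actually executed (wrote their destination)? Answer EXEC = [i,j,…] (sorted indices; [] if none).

EXEC = [1,2,4]

0: ✓ CMP  NZCV=0010
1: ✓ SUBVC  r4←0x0b
2: ✓ MOVPL  r0←0x6a
3: ✓ CMP  NZCV=1000
4: ✓ ADDVC  r1←0x61
5: · SUBGE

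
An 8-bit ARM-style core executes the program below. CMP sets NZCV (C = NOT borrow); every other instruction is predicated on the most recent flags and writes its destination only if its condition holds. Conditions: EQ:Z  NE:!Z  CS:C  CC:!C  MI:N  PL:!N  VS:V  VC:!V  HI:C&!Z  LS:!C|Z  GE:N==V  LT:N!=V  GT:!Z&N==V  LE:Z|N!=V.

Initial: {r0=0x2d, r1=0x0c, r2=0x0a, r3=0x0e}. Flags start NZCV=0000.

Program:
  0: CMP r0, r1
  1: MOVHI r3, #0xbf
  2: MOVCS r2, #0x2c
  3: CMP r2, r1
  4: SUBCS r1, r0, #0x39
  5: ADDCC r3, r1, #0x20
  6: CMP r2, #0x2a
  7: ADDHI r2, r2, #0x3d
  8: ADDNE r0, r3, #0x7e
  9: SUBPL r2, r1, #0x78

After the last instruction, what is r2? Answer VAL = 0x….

VAL = 0x7c

0: ✓ CMP  NZCV=0010
1: ✓ MOVHI  r3←0xbf
2: ✓ MOVCS  r2←0x2c
3: ✓ CMP  NZCV=0010
4: ✓ SUBCS  r1←0xf4
5: · ADDCC
6: ✓ CMP  NZCV=0010
7: ✓ ADDHI  r2←0x69
8: ✓ ADDNE  r0←0x3d
9: ✓ SUBPL  r2←0x7c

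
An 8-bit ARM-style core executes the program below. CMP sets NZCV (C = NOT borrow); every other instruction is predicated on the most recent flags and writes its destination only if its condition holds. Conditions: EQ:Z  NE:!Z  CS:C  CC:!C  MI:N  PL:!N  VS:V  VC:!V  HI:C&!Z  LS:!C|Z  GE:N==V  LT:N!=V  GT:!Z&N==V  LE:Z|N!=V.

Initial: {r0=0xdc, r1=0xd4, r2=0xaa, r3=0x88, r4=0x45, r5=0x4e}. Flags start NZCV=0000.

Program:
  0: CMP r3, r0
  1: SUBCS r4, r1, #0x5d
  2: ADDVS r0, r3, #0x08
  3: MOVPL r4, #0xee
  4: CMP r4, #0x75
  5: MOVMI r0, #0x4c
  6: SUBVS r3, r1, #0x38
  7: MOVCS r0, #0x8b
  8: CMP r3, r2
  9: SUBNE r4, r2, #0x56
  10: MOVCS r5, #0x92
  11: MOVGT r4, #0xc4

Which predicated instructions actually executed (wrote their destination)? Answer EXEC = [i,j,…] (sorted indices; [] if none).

0: ✓ CMP  NZCV=1000
1: · SUBCS
2: · ADDVS
3: · MOVPL
4: ✓ CMP  NZCV=1000
5: ✓ MOVMI  r0←0x4c
6: · SUBVS
7: · MOVCS
8: ✓ CMP  NZCV=1000
9: ✓ SUBNE  r4←0x54
10: · MOVCS
11: · MOVGT

EXEC = [5,9]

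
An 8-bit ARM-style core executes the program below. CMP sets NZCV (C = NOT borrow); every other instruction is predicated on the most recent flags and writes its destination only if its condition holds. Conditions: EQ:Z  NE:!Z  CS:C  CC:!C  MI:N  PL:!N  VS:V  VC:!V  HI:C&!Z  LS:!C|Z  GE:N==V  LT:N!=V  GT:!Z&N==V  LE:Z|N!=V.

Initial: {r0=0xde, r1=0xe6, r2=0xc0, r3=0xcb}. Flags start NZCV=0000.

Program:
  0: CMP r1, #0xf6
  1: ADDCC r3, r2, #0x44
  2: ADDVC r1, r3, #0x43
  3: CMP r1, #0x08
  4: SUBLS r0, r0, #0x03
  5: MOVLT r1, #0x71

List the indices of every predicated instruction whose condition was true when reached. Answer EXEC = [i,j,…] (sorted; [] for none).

[0] flags=1000 → (cmp)
[1] flags=1000 CC?T → r3=0x04
[2] flags=1000 VC?T → r1=0x47
[3] flags=0010 → (cmp)
[4] flags=0010 LS?F → skip
[5] flags=0010 LT?F → skip

EXEC = [1,2]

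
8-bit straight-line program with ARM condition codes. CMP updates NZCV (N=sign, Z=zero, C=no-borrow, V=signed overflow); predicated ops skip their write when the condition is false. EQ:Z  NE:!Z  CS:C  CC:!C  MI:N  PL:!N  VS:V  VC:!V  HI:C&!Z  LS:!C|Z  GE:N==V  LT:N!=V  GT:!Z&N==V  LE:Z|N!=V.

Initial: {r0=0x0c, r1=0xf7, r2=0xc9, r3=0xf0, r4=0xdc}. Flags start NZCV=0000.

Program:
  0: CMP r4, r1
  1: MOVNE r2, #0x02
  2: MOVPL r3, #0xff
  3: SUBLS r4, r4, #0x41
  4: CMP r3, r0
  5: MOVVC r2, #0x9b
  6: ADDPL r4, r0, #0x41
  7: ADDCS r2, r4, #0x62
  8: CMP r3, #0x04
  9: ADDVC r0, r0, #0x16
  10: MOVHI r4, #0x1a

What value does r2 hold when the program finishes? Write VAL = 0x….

0: ✓ CMP  NZCV=1000
1: ✓ MOVNE  r2←0x02
2: · MOVPL
3: ✓ SUBLS  r4←0x9b
4: ✓ CMP  NZCV=1010
5: ✓ MOVVC  r2←0x9b
6: · ADDPL
7: ✓ ADDCS  r2←0xfd
8: ✓ CMP  NZCV=1010
9: ✓ ADDVC  r0←0x22
10: ✓ MOVHI  r4←0x1a

VAL = 0xfd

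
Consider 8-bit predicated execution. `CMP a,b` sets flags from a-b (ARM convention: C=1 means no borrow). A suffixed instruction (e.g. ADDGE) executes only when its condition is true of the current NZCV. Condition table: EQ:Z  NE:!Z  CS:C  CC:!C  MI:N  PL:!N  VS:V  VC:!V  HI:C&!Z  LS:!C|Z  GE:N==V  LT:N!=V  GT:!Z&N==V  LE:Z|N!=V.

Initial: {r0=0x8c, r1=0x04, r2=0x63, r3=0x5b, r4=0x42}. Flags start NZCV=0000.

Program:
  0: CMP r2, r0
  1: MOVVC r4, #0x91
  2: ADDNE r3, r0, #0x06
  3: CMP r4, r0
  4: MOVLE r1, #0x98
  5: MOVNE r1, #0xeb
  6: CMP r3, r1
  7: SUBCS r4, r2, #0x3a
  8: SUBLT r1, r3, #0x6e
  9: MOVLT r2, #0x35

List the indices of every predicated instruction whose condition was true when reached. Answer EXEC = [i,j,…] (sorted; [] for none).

EXEC = [2,5,8,9]

0: ✓ CMP  NZCV=1001
1: · MOVVC
2: ✓ ADDNE  r3←0x92
3: ✓ CMP  NZCV=1001
4: · MOVLE
5: ✓ MOVNE  r1←0xeb
6: ✓ CMP  NZCV=1000
7: · SUBCS
8: ✓ SUBLT  r1←0x24
9: ✓ MOVLT  r2←0x35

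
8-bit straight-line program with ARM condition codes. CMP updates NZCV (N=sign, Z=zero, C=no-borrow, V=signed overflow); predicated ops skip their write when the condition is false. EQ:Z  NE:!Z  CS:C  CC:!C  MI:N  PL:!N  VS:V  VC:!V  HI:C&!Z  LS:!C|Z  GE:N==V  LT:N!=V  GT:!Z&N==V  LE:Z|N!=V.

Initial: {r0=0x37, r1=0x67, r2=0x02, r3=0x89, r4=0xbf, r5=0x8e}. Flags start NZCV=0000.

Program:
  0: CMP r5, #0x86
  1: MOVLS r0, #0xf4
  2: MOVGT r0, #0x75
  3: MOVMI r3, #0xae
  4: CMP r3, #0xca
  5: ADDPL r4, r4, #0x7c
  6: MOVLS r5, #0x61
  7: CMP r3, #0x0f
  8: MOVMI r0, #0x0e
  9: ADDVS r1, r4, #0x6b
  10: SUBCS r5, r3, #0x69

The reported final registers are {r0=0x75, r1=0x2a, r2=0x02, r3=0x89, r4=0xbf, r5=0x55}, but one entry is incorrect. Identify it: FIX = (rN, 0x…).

FIX = (r5, 0x20)

[0] flags=0010 → (cmp)
[1] flags=0010 LS?F → skip
[2] flags=0010 GT?T → r0=0x75
[3] flags=0010 MI?F → skip
[4] flags=1000 → (cmp)
[5] flags=1000 PL?F → skip
[6] flags=1000 LS?T → r5=0x61
[7] flags=0011 → (cmp)
[8] flags=0011 MI?F → skip
[9] flags=0011 VS?T → r1=0x2a
[10] flags=0011 CS?T → r5=0x20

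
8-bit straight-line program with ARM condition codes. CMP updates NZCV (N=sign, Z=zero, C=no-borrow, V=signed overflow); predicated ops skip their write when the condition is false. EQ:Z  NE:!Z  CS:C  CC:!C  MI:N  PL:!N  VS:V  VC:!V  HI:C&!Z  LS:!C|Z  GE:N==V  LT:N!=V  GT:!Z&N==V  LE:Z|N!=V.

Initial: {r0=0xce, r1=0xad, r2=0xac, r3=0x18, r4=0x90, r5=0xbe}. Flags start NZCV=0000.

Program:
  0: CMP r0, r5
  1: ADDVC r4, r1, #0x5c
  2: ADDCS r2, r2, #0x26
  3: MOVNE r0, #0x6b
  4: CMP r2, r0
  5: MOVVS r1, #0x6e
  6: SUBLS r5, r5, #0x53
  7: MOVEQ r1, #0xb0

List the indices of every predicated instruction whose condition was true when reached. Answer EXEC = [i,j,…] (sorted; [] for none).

EXEC = [1,2,3,5]

0: ✓ CMP  NZCV=0010
1: ✓ ADDVC  r4←0x09
2: ✓ ADDCS  r2←0xd2
3: ✓ MOVNE  r0←0x6b
4: ✓ CMP  NZCV=0011
5: ✓ MOVVS  r1←0x6e
6: · SUBLS
7: · MOVEQ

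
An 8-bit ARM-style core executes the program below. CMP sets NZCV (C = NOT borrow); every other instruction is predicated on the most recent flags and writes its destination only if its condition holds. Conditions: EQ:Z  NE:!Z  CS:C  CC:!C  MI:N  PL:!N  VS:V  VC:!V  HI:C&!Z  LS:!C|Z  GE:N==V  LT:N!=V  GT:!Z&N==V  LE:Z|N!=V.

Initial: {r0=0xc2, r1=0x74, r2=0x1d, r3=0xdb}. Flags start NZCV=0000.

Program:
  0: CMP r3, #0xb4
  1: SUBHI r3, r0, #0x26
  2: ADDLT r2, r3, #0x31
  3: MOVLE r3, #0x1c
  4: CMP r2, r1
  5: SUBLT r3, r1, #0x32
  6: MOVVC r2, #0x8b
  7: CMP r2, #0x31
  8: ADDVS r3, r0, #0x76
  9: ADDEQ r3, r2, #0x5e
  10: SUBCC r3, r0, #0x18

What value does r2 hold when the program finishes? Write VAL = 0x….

VAL = 0x8b

0: ✓ CMP  NZCV=0010
1: ✓ SUBHI  r3←0x9c
2: · ADDLT
3: · MOVLE
4: ✓ CMP  NZCV=1000
5: ✓ SUBLT  r3←0x42
6: ✓ MOVVC  r2←0x8b
7: ✓ CMP  NZCV=0011
8: ✓ ADDVS  r3←0x38
9: · ADDEQ
10: · SUBCC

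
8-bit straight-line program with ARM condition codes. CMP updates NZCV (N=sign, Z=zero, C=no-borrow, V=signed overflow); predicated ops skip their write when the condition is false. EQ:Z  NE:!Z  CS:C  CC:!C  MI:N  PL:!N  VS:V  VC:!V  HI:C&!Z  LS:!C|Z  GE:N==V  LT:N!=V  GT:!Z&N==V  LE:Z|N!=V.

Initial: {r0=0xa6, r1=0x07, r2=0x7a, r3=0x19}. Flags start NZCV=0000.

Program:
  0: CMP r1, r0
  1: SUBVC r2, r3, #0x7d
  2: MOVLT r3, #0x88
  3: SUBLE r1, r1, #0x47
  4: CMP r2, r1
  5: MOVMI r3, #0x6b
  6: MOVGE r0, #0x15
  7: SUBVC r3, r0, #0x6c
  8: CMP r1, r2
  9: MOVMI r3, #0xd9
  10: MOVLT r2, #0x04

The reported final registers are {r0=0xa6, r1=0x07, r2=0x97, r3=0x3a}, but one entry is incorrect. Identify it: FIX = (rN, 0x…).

[0] flags=0000 → (cmp)
[1] flags=0000 VC?T → r2=0x9c
[2] flags=0000 LT?F → skip
[3] flags=0000 LE?F → skip
[4] flags=1010 → (cmp)
[5] flags=1010 MI?T → r3=0x6b
[6] flags=1010 GE?F → skip
[7] flags=1010 VC?T → r3=0x3a
[8] flags=0000 → (cmp)
[9] flags=0000 MI?F → skip
[10] flags=0000 LT?F → skip

FIX = (r2, 0x9c)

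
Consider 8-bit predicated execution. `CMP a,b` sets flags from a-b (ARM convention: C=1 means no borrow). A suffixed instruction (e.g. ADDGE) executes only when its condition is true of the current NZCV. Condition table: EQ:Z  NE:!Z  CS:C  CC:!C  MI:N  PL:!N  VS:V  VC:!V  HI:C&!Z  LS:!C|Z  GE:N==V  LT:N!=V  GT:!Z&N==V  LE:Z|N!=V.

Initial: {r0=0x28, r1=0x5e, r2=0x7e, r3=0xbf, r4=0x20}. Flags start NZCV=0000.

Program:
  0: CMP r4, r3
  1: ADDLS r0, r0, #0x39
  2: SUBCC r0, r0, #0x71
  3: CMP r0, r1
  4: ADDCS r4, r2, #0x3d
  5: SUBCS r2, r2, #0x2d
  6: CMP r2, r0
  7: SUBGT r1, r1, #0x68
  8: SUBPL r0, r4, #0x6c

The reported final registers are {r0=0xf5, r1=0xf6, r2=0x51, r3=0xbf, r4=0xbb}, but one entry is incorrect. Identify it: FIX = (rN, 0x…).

FIX = (r0, 0x4f)

[0] flags=0000 → (cmp)
[1] flags=0000 LS?T → r0=0x61
[2] flags=0000 CC?T → r0=0xf0
[3] flags=1010 → (cmp)
[4] flags=1010 CS?T → r4=0xbb
[5] flags=1010 CS?T → r2=0x51
[6] flags=0000 → (cmp)
[7] flags=0000 GT?T → r1=0xf6
[8] flags=0000 PL?T → r0=0x4f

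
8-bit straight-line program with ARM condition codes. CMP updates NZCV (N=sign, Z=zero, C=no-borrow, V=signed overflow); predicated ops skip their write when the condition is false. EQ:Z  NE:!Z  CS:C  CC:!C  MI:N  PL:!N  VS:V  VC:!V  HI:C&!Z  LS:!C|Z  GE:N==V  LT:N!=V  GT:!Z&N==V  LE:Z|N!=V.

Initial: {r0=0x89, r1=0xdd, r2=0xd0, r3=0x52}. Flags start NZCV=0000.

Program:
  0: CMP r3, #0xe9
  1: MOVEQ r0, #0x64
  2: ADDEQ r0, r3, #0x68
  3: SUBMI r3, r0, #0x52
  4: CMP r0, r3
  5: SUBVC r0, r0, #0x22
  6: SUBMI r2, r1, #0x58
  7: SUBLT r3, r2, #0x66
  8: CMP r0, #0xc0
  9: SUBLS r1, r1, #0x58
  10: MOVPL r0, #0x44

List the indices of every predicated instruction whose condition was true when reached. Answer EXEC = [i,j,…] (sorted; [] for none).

[0] flags=0000 → (cmp)
[1] flags=0000 EQ?F → skip
[2] flags=0000 EQ?F → skip
[3] flags=0000 MI?F → skip
[4] flags=0011 → (cmp)
[5] flags=0011 VC?F → skip
[6] flags=0011 MI?F → skip
[7] flags=0011 LT?T → r3=0x6a
[8] flags=1000 → (cmp)
[9] flags=1000 LS?T → r1=0x85
[10] flags=1000 PL?F → skip

EXEC = [7,9]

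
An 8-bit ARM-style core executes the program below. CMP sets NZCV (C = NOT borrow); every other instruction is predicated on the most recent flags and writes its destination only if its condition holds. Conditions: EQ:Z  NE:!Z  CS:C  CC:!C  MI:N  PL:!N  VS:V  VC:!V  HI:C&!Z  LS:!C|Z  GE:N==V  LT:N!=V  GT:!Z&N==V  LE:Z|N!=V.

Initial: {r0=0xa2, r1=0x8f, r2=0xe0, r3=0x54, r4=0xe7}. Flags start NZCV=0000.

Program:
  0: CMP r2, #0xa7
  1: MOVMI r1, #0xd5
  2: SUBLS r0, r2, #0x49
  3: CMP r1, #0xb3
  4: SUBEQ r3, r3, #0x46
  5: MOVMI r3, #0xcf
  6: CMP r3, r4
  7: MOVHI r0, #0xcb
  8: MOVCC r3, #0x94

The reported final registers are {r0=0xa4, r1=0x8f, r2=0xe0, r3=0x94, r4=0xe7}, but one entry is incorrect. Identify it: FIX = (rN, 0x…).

FIX = (r0, 0xa2)

[0] flags=0010 → (cmp)
[1] flags=0010 MI?F → skip
[2] flags=0010 LS?F → skip
[3] flags=1000 → (cmp)
[4] flags=1000 EQ?F → skip
[5] flags=1000 MI?T → r3=0xcf
[6] flags=1000 → (cmp)
[7] flags=1000 HI?F → skip
[8] flags=1000 CC?T → r3=0x94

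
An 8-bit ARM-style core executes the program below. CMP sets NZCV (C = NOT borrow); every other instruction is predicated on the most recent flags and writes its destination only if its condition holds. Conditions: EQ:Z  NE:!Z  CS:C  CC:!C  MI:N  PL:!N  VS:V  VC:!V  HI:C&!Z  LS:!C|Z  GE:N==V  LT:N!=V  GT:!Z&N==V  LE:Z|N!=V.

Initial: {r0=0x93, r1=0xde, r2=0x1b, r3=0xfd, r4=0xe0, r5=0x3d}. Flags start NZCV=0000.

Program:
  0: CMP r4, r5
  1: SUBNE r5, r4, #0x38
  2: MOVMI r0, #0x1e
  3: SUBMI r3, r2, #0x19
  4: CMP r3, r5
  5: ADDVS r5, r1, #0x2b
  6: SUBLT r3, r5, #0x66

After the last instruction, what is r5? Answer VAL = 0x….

VAL = 0xa8

[0] flags=1010 → (cmp)
[1] flags=1010 NE?T → r5=0xa8
[2] flags=1010 MI?T → r0=0x1e
[3] flags=1010 MI?T → r3=0x02
[4] flags=0000 → (cmp)
[5] flags=0000 VS?F → skip
[6] flags=0000 LT?F → skip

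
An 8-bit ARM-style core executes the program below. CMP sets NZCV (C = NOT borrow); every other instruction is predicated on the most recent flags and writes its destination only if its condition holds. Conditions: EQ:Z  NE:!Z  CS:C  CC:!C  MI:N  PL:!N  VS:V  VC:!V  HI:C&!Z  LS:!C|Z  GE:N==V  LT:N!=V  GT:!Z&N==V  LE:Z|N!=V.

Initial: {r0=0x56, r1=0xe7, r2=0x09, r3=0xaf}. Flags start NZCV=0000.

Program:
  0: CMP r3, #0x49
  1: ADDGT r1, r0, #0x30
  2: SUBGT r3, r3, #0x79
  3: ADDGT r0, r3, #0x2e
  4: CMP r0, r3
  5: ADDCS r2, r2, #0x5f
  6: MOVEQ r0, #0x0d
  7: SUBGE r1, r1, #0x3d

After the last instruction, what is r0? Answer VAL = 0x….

VAL = 0x56

[0] flags=0011 → (cmp)
[1] flags=0011 GT?F → skip
[2] flags=0011 GT?F → skip
[3] flags=0011 GT?F → skip
[4] flags=1001 → (cmp)
[5] flags=1001 CS?F → skip
[6] flags=1001 EQ?F → skip
[7] flags=1001 GE?T → r1=0xaa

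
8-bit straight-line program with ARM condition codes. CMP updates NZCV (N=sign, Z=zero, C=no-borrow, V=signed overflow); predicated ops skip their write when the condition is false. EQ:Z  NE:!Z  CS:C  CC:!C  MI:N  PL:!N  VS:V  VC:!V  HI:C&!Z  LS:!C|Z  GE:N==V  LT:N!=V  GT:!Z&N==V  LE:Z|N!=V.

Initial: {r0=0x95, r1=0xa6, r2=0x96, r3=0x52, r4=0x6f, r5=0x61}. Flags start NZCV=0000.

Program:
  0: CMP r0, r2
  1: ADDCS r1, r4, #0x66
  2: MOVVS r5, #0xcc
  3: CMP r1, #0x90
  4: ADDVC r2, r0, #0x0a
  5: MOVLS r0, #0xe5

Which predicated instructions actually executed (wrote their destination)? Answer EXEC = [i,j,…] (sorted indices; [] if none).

0: ✓ CMP  NZCV=1000
1: · ADDCS
2: · MOVVS
3: ✓ CMP  NZCV=0010
4: ✓ ADDVC  r2←0x9f
5: · MOVLS

EXEC = [4]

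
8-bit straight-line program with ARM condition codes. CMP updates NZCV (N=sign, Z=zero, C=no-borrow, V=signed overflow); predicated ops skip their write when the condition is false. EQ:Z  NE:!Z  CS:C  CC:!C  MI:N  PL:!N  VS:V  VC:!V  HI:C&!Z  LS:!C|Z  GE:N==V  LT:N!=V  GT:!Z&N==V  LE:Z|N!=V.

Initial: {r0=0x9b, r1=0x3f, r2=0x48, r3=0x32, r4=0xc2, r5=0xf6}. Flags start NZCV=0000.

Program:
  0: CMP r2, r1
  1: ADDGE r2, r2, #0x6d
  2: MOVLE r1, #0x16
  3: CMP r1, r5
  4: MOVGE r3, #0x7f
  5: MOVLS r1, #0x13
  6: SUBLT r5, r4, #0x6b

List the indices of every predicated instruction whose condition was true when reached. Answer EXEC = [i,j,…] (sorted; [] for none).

EXEC = [1,4,5]

[0] flags=0010 → (cmp)
[1] flags=0010 GE?T → r2=0xb5
[2] flags=0010 LE?F → skip
[3] flags=0000 → (cmp)
[4] flags=0000 GE?T → r3=0x7f
[5] flags=0000 LS?T → r1=0x13
[6] flags=0000 LT?F → skip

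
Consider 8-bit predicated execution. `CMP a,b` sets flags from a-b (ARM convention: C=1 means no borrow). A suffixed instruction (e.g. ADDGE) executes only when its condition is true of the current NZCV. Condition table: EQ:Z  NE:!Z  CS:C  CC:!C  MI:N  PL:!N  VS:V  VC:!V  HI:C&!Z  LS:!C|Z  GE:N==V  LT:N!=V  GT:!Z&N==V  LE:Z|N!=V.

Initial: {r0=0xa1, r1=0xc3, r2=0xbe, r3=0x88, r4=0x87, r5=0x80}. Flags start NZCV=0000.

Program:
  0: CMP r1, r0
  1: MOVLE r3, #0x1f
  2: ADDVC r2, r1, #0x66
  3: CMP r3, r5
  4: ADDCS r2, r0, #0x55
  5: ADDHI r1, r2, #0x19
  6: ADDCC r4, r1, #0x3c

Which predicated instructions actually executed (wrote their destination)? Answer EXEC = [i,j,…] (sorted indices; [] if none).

0: ✓ CMP  NZCV=0010
1: · MOVLE
2: ✓ ADDVC  r2←0x29
3: ✓ CMP  NZCV=0010
4: ✓ ADDCS  r2←0xf6
5: ✓ ADDHI  r1←0x0f
6: · ADDCC

EXEC = [2,4,5]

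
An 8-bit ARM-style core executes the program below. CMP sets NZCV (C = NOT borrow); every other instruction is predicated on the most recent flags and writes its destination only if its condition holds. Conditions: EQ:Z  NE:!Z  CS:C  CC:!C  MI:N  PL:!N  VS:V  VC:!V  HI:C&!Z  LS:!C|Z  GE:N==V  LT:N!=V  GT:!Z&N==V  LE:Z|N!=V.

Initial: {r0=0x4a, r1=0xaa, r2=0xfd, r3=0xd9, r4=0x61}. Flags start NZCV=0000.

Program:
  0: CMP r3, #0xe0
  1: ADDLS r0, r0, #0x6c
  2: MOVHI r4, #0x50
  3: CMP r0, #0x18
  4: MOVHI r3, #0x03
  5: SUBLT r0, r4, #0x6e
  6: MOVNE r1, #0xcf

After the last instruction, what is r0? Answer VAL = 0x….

[0] flags=1000 → (cmp)
[1] flags=1000 LS?T → r0=0xb6
[2] flags=1000 HI?F → skip
[3] flags=1010 → (cmp)
[4] flags=1010 HI?T → r3=0x03
[5] flags=1010 LT?T → r0=0xf3
[6] flags=1010 NE?T → r1=0xcf

VAL = 0xf3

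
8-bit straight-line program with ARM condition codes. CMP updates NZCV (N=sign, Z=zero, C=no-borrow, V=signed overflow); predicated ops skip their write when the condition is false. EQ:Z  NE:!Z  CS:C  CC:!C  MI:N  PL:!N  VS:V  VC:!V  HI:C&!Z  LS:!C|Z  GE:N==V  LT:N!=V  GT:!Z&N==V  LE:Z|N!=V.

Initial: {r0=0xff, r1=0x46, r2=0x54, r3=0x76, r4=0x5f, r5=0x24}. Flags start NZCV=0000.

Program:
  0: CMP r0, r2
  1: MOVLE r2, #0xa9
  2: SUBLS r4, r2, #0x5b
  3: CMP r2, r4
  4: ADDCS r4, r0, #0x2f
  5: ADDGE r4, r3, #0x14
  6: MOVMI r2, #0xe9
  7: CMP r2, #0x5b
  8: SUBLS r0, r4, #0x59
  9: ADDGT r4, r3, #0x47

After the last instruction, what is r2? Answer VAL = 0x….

VAL = 0xa9

[0] flags=1010 → (cmp)
[1] flags=1010 LE?T → r2=0xa9
[2] flags=1010 LS?F → skip
[3] flags=0011 → (cmp)
[4] flags=0011 CS?T → r4=0x2e
[5] flags=0011 GE?F → skip
[6] flags=0011 MI?F → skip
[7] flags=0011 → (cmp)
[8] flags=0011 LS?F → skip
[9] flags=0011 GT?F → skip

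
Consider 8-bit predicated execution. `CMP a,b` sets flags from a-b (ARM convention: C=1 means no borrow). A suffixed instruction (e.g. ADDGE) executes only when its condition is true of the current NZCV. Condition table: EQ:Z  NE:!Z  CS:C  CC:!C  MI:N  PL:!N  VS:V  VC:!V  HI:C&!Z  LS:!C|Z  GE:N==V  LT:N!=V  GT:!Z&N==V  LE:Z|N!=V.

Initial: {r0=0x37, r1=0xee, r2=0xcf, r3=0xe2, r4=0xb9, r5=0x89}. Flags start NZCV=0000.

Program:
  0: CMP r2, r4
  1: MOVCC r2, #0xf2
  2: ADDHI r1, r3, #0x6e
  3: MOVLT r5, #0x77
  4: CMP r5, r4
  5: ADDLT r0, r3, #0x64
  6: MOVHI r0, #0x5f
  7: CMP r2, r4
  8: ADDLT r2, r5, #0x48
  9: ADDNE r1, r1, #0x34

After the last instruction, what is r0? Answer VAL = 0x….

0: ✓ CMP  NZCV=0010
1: · MOVCC
2: ✓ ADDHI  r1←0x50
3: · MOVLT
4: ✓ CMP  NZCV=1000
5: ✓ ADDLT  r0←0x46
6: · MOVHI
7: ✓ CMP  NZCV=0010
8: · ADDLT
9: ✓ ADDNE  r1←0x84

VAL = 0x46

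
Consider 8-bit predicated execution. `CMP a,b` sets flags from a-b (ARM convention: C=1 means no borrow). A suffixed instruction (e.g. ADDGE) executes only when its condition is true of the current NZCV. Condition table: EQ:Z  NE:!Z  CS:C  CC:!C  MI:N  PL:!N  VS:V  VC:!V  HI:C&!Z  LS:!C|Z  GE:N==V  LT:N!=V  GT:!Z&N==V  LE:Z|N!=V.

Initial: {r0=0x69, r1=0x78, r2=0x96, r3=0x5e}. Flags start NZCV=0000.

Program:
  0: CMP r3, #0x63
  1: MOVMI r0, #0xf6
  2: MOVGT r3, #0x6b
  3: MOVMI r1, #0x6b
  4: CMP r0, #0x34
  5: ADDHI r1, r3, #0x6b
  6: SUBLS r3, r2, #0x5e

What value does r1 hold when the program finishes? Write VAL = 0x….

0: ✓ CMP  NZCV=1000
1: ✓ MOVMI  r0←0xf6
2: · MOVGT
3: ✓ MOVMI  r1←0x6b
4: ✓ CMP  NZCV=1010
5: ✓ ADDHI  r1←0xc9
6: · SUBLS

VAL = 0xc9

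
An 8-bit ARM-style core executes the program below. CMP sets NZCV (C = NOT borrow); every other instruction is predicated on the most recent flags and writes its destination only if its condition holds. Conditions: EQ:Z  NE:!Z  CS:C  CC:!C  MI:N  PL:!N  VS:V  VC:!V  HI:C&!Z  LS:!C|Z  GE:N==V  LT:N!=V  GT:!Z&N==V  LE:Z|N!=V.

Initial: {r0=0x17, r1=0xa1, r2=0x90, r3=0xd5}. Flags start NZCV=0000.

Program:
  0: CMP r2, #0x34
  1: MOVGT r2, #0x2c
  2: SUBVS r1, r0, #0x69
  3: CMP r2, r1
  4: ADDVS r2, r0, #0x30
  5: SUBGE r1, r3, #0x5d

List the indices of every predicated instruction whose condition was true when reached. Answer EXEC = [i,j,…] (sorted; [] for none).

0: ✓ CMP  NZCV=0011
1: · MOVGT
2: ✓ SUBVS  r1←0xae
3: ✓ CMP  NZCV=1000
4: · ADDVS
5: · SUBGE

EXEC = [2]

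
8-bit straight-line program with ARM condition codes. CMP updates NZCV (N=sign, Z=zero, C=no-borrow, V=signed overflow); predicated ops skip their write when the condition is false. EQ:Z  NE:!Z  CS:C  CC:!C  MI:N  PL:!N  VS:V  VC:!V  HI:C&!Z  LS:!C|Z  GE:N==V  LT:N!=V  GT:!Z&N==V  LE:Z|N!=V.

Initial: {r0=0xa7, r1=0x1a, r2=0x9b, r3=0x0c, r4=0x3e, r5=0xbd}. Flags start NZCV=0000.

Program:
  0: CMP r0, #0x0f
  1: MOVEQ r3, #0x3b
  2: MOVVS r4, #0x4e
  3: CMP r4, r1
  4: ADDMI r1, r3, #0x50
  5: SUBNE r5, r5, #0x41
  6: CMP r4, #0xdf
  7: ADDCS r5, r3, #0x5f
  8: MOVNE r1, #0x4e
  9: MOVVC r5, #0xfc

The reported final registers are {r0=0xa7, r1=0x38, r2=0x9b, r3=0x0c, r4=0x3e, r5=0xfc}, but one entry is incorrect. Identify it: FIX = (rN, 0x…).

[0] flags=1010 → (cmp)
[1] flags=1010 EQ?F → skip
[2] flags=1010 VS?F → skip
[3] flags=0010 → (cmp)
[4] flags=0010 MI?F → skip
[5] flags=0010 NE?T → r5=0x7c
[6] flags=0000 → (cmp)
[7] flags=0000 CS?F → skip
[8] flags=0000 NE?T → r1=0x4e
[9] flags=0000 VC?T → r5=0xfc

FIX = (r1, 0x4e)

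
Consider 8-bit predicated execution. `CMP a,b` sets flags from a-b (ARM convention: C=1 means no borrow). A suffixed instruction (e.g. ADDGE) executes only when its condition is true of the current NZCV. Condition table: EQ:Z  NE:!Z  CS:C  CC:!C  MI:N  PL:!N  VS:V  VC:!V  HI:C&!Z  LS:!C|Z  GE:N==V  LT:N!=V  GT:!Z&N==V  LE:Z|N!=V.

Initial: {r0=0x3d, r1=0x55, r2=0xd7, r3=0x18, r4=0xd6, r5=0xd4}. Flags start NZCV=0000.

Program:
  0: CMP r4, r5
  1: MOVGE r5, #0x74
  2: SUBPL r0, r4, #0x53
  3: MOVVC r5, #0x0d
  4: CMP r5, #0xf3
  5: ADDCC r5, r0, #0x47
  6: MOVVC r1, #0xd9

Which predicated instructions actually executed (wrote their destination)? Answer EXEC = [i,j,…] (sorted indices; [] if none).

0: ✓ CMP  NZCV=0010
1: ✓ MOVGE  r5←0x74
2: ✓ SUBPL  r0←0x83
3: ✓ MOVVC  r5←0x0d
4: ✓ CMP  NZCV=0000
5: ✓ ADDCC  r5←0xca
6: ✓ MOVVC  r1←0xd9

EXEC = [1,2,3,5,6]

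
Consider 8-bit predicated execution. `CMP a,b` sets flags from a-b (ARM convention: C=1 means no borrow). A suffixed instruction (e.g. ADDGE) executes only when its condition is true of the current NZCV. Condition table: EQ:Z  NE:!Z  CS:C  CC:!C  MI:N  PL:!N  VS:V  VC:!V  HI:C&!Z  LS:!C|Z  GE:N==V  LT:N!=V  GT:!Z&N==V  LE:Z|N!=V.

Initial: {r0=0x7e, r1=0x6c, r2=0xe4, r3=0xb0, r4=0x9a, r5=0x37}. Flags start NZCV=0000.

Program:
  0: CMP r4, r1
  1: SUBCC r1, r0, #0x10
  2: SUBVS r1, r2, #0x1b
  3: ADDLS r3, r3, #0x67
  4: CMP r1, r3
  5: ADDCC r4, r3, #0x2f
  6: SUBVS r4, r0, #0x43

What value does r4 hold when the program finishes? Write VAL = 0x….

VAL = 0x9a

[0] flags=0011 → (cmp)
[1] flags=0011 CC?F → skip
[2] flags=0011 VS?T → r1=0xc9
[3] flags=0011 LS?F → skip
[4] flags=0010 → (cmp)
[5] flags=0010 CC?F → skip
[6] flags=0010 VS?F → skip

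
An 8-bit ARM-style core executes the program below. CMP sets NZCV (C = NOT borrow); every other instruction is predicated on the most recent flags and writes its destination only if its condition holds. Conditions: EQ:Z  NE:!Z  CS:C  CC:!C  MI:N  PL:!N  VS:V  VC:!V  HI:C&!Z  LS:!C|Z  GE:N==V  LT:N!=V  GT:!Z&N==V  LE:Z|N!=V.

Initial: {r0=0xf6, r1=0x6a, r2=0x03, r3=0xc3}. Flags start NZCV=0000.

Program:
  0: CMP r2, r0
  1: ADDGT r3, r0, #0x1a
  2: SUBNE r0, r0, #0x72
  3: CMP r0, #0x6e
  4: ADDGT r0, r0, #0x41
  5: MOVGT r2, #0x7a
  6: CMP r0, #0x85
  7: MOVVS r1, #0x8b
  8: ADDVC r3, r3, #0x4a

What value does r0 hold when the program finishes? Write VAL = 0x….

0: ✓ CMP  NZCV=0000
1: ✓ ADDGT  r3←0x10
2: ✓ SUBNE  r0←0x84
3: ✓ CMP  NZCV=0011
4: · ADDGT
5: · MOVGT
6: ✓ CMP  NZCV=1000
7: · MOVVS
8: ✓ ADDVC  r3←0x5a

VAL = 0x84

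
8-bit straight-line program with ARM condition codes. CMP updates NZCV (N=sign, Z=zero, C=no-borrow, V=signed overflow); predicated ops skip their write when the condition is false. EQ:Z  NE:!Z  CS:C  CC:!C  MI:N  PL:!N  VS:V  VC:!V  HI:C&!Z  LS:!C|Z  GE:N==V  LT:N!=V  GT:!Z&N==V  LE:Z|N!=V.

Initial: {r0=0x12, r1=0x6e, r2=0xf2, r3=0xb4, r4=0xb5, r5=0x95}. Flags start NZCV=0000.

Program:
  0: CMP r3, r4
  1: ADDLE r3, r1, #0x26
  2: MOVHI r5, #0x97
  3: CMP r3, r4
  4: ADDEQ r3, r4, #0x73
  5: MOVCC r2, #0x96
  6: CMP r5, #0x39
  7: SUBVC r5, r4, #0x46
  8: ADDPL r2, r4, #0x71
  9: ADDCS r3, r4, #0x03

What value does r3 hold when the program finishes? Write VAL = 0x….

VAL = 0xb8

0: ✓ CMP  NZCV=1000
1: ✓ ADDLE  r3←0x94
2: · MOVHI
3: ✓ CMP  NZCV=1000
4: · ADDEQ
5: ✓ MOVCC  r2←0x96
6: ✓ CMP  NZCV=0011
7: · SUBVC
8: ✓ ADDPL  r2←0x26
9: ✓ ADDCS  r3←0xb8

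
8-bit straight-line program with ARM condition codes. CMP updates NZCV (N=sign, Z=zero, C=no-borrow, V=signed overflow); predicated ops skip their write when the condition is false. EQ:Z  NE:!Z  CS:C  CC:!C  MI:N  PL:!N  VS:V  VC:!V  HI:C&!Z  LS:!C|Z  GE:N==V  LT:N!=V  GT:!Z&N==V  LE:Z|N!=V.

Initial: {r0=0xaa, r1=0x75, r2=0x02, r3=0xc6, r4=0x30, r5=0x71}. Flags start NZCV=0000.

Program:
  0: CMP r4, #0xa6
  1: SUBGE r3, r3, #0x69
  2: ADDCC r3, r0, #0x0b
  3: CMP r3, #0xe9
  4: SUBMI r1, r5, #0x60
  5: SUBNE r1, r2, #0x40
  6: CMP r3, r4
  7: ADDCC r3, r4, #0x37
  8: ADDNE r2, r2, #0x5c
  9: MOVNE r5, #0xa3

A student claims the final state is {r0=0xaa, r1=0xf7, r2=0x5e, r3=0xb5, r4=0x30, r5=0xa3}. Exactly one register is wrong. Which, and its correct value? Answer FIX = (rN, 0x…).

FIX = (r1, 0xc2)

[0] flags=1001 → (cmp)
[1] flags=1001 GE?T → r3=0x5d
[2] flags=1001 CC?T → r3=0xb5
[3] flags=1000 → (cmp)
[4] flags=1000 MI?T → r1=0x11
[5] flags=1000 NE?T → r1=0xc2
[6] flags=1010 → (cmp)
[7] flags=1010 CC?F → skip
[8] flags=1010 NE?T → r2=0x5e
[9] flags=1010 NE?T → r5=0xa3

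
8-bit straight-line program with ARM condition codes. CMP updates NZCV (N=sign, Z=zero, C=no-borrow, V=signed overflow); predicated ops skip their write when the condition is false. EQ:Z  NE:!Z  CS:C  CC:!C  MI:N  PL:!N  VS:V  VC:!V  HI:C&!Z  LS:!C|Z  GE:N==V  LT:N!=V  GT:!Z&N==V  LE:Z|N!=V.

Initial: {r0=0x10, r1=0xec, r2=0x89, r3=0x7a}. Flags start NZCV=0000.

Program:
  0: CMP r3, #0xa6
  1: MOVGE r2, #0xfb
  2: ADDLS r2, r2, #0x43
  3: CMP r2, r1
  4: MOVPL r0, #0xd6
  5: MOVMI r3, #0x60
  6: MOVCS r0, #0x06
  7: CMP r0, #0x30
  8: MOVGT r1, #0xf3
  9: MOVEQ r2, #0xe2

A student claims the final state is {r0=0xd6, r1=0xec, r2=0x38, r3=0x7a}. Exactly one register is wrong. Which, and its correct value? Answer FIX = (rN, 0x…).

[0] flags=1001 → (cmp)
[1] flags=1001 GE?T → r2=0xfb
[2] flags=1001 LS?T → r2=0x3e
[3] flags=0000 → (cmp)
[4] flags=0000 PL?T → r0=0xd6
[5] flags=0000 MI?F → skip
[6] flags=0000 CS?F → skip
[7] flags=1010 → (cmp)
[8] flags=1010 GT?F → skip
[9] flags=1010 EQ?F → skip

FIX = (r2, 0x3e)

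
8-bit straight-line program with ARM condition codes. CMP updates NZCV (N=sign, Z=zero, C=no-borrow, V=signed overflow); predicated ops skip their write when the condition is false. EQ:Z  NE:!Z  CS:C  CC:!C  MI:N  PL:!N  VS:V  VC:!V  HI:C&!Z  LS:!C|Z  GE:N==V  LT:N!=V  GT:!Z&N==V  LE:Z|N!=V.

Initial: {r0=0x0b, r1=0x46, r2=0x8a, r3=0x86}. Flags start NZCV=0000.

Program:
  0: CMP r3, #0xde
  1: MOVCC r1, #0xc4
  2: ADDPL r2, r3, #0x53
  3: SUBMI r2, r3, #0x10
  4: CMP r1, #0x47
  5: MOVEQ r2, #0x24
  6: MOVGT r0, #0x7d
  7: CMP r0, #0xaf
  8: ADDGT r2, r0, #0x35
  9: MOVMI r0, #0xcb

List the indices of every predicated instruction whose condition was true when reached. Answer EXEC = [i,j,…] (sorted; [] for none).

EXEC = [1,3,8]

0: ✓ CMP  NZCV=1000
1: ✓ MOVCC  r1←0xc4
2: · ADDPL
3: ✓ SUBMI  r2←0x76
4: ✓ CMP  NZCV=0011
5: · MOVEQ
6: · MOVGT
7: ✓ CMP  NZCV=0000
8: ✓ ADDGT  r2←0x40
9: · MOVMI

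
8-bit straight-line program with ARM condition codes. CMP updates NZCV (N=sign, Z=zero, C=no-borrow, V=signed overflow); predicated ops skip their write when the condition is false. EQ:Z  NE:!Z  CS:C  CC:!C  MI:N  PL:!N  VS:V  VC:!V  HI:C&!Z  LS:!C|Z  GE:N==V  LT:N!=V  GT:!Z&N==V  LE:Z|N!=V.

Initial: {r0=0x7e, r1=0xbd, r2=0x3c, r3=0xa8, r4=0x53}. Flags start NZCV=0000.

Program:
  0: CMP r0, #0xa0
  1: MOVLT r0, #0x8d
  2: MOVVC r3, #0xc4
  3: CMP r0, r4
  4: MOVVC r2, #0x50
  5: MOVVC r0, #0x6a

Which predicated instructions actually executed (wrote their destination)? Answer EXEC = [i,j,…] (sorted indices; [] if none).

[0] flags=1001 → (cmp)
[1] flags=1001 LT?F → skip
[2] flags=1001 VC?F → skip
[3] flags=0010 → (cmp)
[4] flags=0010 VC?T → r2=0x50
[5] flags=0010 VC?T → r0=0x6a

EXEC = [4,5]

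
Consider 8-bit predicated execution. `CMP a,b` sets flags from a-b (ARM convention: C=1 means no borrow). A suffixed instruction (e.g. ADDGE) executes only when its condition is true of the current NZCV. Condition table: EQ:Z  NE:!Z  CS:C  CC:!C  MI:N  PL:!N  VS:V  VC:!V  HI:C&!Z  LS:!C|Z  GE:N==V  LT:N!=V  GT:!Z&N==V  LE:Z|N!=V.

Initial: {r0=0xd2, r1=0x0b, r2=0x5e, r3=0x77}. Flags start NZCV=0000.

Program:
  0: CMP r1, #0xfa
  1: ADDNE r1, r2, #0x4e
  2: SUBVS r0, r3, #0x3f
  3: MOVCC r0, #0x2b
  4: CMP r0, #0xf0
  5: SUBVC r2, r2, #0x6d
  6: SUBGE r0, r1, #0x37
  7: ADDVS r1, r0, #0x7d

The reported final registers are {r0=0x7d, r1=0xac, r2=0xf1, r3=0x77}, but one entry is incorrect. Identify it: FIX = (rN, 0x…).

0: ✓ CMP  NZCV=0000
1: ✓ ADDNE  r1←0xac
2: · SUBVS
3: ✓ MOVCC  r0←0x2b
4: ✓ CMP  NZCV=0000
5: ✓ SUBVC  r2←0xf1
6: ✓ SUBGE  r0←0x75
7: · ADDVS

FIX = (r0, 0x75)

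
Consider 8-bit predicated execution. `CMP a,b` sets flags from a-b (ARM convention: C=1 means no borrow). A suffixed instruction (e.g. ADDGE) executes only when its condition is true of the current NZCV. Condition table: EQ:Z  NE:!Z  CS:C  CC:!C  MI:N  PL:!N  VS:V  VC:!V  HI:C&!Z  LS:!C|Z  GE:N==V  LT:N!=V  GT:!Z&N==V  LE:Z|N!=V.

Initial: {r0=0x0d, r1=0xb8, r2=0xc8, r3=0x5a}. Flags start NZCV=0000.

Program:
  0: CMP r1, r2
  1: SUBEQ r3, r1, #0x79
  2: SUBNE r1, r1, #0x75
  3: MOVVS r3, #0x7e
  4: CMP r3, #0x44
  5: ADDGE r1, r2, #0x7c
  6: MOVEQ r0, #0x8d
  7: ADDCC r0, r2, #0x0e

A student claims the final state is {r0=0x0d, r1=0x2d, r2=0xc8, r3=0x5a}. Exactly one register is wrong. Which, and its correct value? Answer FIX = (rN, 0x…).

[0] flags=1000 → (cmp)
[1] flags=1000 EQ?F → skip
[2] flags=1000 NE?T → r1=0x43
[3] flags=1000 VS?F → skip
[4] flags=0010 → (cmp)
[5] flags=0010 GE?T → r1=0x44
[6] flags=0010 EQ?F → skip
[7] flags=0010 CC?F → skip

FIX = (r1, 0x44)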